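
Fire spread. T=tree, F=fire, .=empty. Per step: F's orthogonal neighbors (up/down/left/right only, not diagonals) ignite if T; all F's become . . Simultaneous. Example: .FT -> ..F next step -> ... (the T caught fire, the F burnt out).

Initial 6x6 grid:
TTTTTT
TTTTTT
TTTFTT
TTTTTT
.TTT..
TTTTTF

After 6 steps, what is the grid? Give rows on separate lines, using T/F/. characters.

Step 1: 5 trees catch fire, 2 burn out
  TTTTTT
  TTTFTT
  TTF.FT
  TTTFTT
  .TTT..
  TTTTF.
Step 2: 9 trees catch fire, 5 burn out
  TTTFTT
  TTF.FT
  TF...F
  TTF.FT
  .TTF..
  TTTF..
Step 3: 9 trees catch fire, 9 burn out
  TTF.FT
  TF...F
  F.....
  TF...F
  .TF...
  TTF...
Step 4: 6 trees catch fire, 9 burn out
  TF...F
  F.....
  ......
  F.....
  .F....
  TF....
Step 5: 2 trees catch fire, 6 burn out
  F.....
  ......
  ......
  ......
  ......
  F.....
Step 6: 0 trees catch fire, 2 burn out
  ......
  ......
  ......
  ......
  ......
  ......

......
......
......
......
......
......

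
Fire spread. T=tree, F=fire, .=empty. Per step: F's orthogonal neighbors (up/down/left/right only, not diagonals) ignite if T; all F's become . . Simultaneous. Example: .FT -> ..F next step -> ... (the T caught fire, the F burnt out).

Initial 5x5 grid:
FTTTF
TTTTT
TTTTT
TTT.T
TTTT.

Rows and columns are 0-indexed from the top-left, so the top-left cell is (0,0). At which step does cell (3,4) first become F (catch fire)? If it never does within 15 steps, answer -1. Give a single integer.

Step 1: cell (3,4)='T' (+4 fires, +2 burnt)
Step 2: cell (3,4)='T' (+5 fires, +4 burnt)
Step 3: cell (3,4)='F' (+5 fires, +5 burnt)
  -> target ignites at step 3
Step 4: cell (3,4)='.' (+3 fires, +5 burnt)
Step 5: cell (3,4)='.' (+2 fires, +3 burnt)
Step 6: cell (3,4)='.' (+1 fires, +2 burnt)
Step 7: cell (3,4)='.' (+1 fires, +1 burnt)
Step 8: cell (3,4)='.' (+0 fires, +1 burnt)
  fire out at step 8

3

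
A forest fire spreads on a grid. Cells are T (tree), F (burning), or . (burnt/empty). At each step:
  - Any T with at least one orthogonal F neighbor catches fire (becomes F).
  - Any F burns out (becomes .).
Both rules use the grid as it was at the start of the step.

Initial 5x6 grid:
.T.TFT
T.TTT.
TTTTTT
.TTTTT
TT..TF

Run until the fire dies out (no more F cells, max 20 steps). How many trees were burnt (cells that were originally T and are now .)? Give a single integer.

Step 1: +5 fires, +2 burnt (F count now 5)
Step 2: +4 fires, +5 burnt (F count now 4)
Step 3: +3 fires, +4 burnt (F count now 3)
Step 4: +2 fires, +3 burnt (F count now 2)
Step 5: +2 fires, +2 burnt (F count now 2)
Step 6: +2 fires, +2 burnt (F count now 2)
Step 7: +2 fires, +2 burnt (F count now 2)
Step 8: +0 fires, +2 burnt (F count now 0)
Fire out after step 8
Initially T: 21, now '.': 29
Total burnt (originally-T cells now '.'): 20

Answer: 20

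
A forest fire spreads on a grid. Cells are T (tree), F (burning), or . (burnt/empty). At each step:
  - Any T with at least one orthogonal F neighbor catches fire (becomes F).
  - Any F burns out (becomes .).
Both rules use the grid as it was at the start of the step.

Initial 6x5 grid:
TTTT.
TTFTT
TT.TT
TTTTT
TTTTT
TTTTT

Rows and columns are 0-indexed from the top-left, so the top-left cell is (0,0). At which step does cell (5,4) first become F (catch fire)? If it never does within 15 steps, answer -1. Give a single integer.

Step 1: cell (5,4)='T' (+3 fires, +1 burnt)
Step 2: cell (5,4)='T' (+6 fires, +3 burnt)
Step 3: cell (5,4)='T' (+5 fires, +6 burnt)
Step 4: cell (5,4)='T' (+5 fires, +5 burnt)
Step 5: cell (5,4)='T' (+5 fires, +5 burnt)
Step 6: cell (5,4)='F' (+3 fires, +5 burnt)
  -> target ignites at step 6
Step 7: cell (5,4)='.' (+0 fires, +3 burnt)
  fire out at step 7

6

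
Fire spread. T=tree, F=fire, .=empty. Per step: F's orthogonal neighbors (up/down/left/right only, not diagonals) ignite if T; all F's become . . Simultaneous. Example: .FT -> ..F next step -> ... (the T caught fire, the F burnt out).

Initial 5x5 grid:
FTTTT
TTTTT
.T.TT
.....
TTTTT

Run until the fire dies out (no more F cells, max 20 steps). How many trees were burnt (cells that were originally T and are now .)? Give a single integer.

Step 1: +2 fires, +1 burnt (F count now 2)
Step 2: +2 fires, +2 burnt (F count now 2)
Step 3: +3 fires, +2 burnt (F count now 3)
Step 4: +2 fires, +3 burnt (F count now 2)
Step 5: +2 fires, +2 burnt (F count now 2)
Step 6: +1 fires, +2 burnt (F count now 1)
Step 7: +0 fires, +1 burnt (F count now 0)
Fire out after step 7
Initially T: 17, now '.': 20
Total burnt (originally-T cells now '.'): 12

Answer: 12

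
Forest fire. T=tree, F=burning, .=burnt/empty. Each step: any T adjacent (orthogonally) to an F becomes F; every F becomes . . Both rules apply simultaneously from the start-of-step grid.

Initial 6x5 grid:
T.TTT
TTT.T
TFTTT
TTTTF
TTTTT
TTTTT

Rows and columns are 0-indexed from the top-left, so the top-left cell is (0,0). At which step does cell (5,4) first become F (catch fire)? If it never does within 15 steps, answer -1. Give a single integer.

Step 1: cell (5,4)='T' (+7 fires, +2 burnt)
Step 2: cell (5,4)='F' (+9 fires, +7 burnt)
  -> target ignites at step 2
Step 3: cell (5,4)='.' (+7 fires, +9 burnt)
Step 4: cell (5,4)='.' (+3 fires, +7 burnt)
Step 5: cell (5,4)='.' (+0 fires, +3 burnt)
  fire out at step 5

2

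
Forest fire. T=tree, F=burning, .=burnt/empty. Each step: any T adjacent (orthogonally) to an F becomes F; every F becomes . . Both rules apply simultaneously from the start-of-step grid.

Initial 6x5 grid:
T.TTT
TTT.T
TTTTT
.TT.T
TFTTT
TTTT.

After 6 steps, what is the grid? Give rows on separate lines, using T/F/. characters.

Step 1: 4 trees catch fire, 1 burn out
  T.TTT
  TTT.T
  TTTTT
  .FT.T
  F.FTT
  TFTT.
Step 2: 5 trees catch fire, 4 burn out
  T.TTT
  TTT.T
  TFTTT
  ..F.T
  ...FT
  F.FT.
Step 3: 5 trees catch fire, 5 burn out
  T.TTT
  TFT.T
  F.FTT
  ....T
  ....F
  ...F.
Step 4: 4 trees catch fire, 5 burn out
  T.TTT
  F.F.T
  ...FT
  ....F
  .....
  .....
Step 5: 3 trees catch fire, 4 burn out
  F.FTT
  ....T
  ....F
  .....
  .....
  .....
Step 6: 2 trees catch fire, 3 burn out
  ...FT
  ....F
  .....
  .....
  .....
  .....

...FT
....F
.....
.....
.....
.....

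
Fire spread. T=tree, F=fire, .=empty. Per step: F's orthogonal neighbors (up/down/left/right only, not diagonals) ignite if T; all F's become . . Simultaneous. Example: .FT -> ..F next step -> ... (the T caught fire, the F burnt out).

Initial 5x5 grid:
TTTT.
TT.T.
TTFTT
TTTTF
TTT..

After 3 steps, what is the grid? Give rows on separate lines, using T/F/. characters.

Step 1: 5 trees catch fire, 2 burn out
  TTTT.
  TT.T.
  TF.FF
  TTFF.
  TTT..
Step 2: 5 trees catch fire, 5 burn out
  TTTT.
  TF.F.
  F....
  TF...
  TTF..
Step 3: 5 trees catch fire, 5 burn out
  TFTF.
  F....
  .....
  F....
  TF...

TFTF.
F....
.....
F....
TF...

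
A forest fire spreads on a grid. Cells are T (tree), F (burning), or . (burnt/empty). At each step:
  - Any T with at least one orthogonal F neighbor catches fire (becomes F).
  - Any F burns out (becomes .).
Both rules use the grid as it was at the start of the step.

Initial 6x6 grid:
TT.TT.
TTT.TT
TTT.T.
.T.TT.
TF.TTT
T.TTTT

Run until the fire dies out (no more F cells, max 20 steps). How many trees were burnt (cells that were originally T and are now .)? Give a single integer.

Step 1: +2 fires, +1 burnt (F count now 2)
Step 2: +2 fires, +2 burnt (F count now 2)
Step 3: +3 fires, +2 burnt (F count now 3)
Step 4: +3 fires, +3 burnt (F count now 3)
Step 5: +1 fires, +3 burnt (F count now 1)
Step 6: +0 fires, +1 burnt (F count now 0)
Fire out after step 6
Initially T: 25, now '.': 22
Total burnt (originally-T cells now '.'): 11

Answer: 11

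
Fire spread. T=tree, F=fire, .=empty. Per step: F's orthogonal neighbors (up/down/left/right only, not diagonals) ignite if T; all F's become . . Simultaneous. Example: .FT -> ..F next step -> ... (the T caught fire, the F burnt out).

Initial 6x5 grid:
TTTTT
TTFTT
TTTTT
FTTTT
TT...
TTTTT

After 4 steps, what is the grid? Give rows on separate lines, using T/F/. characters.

Step 1: 7 trees catch fire, 2 burn out
  TTFTT
  TF.FT
  FTFTT
  .FTTT
  FT...
  TTTTT
Step 2: 9 trees catch fire, 7 burn out
  TF.FT
  F...F
  .F.FT
  ..FTT
  .F...
  FTTTT
Step 3: 5 trees catch fire, 9 burn out
  F...F
  .....
  ....F
  ...FT
  .....
  .FTTT
Step 4: 2 trees catch fire, 5 burn out
  .....
  .....
  .....
  ....F
  .....
  ..FTT

.....
.....
.....
....F
.....
..FTT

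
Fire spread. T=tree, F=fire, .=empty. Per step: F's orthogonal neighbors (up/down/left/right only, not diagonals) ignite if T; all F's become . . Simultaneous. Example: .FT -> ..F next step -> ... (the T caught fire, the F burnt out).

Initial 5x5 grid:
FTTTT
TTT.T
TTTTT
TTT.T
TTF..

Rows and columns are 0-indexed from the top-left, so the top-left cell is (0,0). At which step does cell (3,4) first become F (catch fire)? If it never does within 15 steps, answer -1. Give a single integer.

Step 1: cell (3,4)='T' (+4 fires, +2 burnt)
Step 2: cell (3,4)='T' (+6 fires, +4 burnt)
Step 3: cell (3,4)='T' (+5 fires, +6 burnt)
Step 4: cell (3,4)='T' (+2 fires, +5 burnt)
Step 5: cell (3,4)='F' (+2 fires, +2 burnt)
  -> target ignites at step 5
Step 6: cell (3,4)='.' (+0 fires, +2 burnt)
  fire out at step 6

5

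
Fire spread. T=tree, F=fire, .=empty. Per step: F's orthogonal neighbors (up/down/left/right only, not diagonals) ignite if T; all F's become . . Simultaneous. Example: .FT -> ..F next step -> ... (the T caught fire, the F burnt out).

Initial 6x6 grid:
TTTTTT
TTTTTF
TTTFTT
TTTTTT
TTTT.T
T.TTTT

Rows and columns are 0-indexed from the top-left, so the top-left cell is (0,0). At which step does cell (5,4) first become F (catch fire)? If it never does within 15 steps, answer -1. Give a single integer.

Step 1: cell (5,4)='T' (+7 fires, +2 burnt)
Step 2: cell (5,4)='T' (+8 fires, +7 burnt)
Step 3: cell (5,4)='T' (+7 fires, +8 burnt)
Step 4: cell (5,4)='F' (+7 fires, +7 burnt)
  -> target ignites at step 4
Step 5: cell (5,4)='.' (+2 fires, +7 burnt)
Step 6: cell (5,4)='.' (+1 fires, +2 burnt)
Step 7: cell (5,4)='.' (+0 fires, +1 burnt)
  fire out at step 7

4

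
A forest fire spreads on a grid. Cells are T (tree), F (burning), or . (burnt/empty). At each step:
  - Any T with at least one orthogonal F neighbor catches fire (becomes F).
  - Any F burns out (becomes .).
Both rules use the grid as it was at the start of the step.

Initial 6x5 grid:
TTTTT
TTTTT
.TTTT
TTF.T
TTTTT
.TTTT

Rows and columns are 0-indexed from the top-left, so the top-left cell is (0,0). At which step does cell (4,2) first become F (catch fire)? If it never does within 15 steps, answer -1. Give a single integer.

Step 1: cell (4,2)='F' (+3 fires, +1 burnt)
  -> target ignites at step 1
Step 2: cell (4,2)='.' (+7 fires, +3 burnt)
Step 3: cell (4,2)='.' (+8 fires, +7 burnt)
Step 4: cell (4,2)='.' (+6 fires, +8 burnt)
Step 5: cell (4,2)='.' (+2 fires, +6 burnt)
Step 6: cell (4,2)='.' (+0 fires, +2 burnt)
  fire out at step 6

1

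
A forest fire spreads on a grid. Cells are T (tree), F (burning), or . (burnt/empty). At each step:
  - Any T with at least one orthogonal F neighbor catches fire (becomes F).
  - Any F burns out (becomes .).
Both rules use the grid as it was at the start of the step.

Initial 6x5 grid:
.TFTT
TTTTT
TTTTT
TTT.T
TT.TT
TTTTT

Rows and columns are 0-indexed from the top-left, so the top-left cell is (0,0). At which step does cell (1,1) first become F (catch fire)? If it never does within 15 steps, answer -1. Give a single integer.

Step 1: cell (1,1)='T' (+3 fires, +1 burnt)
Step 2: cell (1,1)='F' (+4 fires, +3 burnt)
  -> target ignites at step 2
Step 3: cell (1,1)='.' (+5 fires, +4 burnt)
Step 4: cell (1,1)='.' (+3 fires, +5 burnt)
Step 5: cell (1,1)='.' (+3 fires, +3 burnt)
Step 6: cell (1,1)='.' (+3 fires, +3 burnt)
Step 7: cell (1,1)='.' (+4 fires, +3 burnt)
Step 8: cell (1,1)='.' (+1 fires, +4 burnt)
Step 9: cell (1,1)='.' (+0 fires, +1 burnt)
  fire out at step 9

2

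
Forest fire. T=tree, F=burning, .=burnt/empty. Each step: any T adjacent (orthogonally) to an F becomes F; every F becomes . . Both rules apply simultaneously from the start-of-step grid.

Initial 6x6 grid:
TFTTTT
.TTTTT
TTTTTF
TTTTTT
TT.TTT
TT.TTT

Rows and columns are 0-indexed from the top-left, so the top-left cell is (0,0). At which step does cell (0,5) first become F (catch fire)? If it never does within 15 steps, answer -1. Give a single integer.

Step 1: cell (0,5)='T' (+6 fires, +2 burnt)
Step 2: cell (0,5)='F' (+8 fires, +6 burnt)
  -> target ignites at step 2
Step 3: cell (0,5)='.' (+8 fires, +8 burnt)
Step 4: cell (0,5)='.' (+5 fires, +8 burnt)
Step 5: cell (0,5)='.' (+3 fires, +5 burnt)
Step 6: cell (0,5)='.' (+1 fires, +3 burnt)
Step 7: cell (0,5)='.' (+0 fires, +1 burnt)
  fire out at step 7

2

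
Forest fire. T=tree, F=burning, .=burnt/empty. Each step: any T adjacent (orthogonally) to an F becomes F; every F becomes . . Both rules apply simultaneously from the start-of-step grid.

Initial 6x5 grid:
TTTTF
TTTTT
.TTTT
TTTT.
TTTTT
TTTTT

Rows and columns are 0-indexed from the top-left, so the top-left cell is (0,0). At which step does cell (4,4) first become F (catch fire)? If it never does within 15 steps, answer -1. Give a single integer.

Step 1: cell (4,4)='T' (+2 fires, +1 burnt)
Step 2: cell (4,4)='T' (+3 fires, +2 burnt)
Step 3: cell (4,4)='T' (+3 fires, +3 burnt)
Step 4: cell (4,4)='T' (+4 fires, +3 burnt)
Step 5: cell (4,4)='T' (+4 fires, +4 burnt)
Step 6: cell (4,4)='F' (+4 fires, +4 burnt)
  -> target ignites at step 6
Step 7: cell (4,4)='.' (+4 fires, +4 burnt)
Step 8: cell (4,4)='.' (+2 fires, +4 burnt)
Step 9: cell (4,4)='.' (+1 fires, +2 burnt)
Step 10: cell (4,4)='.' (+0 fires, +1 burnt)
  fire out at step 10

6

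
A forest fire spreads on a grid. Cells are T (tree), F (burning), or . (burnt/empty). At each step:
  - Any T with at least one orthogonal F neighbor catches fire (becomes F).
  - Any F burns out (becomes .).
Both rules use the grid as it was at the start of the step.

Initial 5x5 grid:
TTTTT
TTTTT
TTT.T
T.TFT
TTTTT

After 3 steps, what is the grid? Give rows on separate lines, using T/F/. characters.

Step 1: 3 trees catch fire, 1 burn out
  TTTTT
  TTTTT
  TTT.T
  T.F.F
  TTTFT
Step 2: 4 trees catch fire, 3 burn out
  TTTTT
  TTTTT
  TTF.F
  T....
  TTF.F
Step 3: 4 trees catch fire, 4 burn out
  TTTTT
  TTFTF
  TF...
  T....
  TF...

TTTTT
TTFTF
TF...
T....
TF...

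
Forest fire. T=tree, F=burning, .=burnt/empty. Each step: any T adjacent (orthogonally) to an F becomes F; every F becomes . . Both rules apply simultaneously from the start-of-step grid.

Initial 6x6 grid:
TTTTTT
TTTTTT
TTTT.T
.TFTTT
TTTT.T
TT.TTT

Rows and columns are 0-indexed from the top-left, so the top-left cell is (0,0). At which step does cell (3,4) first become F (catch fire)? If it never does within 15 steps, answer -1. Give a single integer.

Step 1: cell (3,4)='T' (+4 fires, +1 burnt)
Step 2: cell (3,4)='F' (+6 fires, +4 burnt)
  -> target ignites at step 2
Step 3: cell (3,4)='.' (+8 fires, +6 burnt)
Step 4: cell (3,4)='.' (+8 fires, +8 burnt)
Step 5: cell (3,4)='.' (+4 fires, +8 burnt)
Step 6: cell (3,4)='.' (+1 fires, +4 burnt)
Step 7: cell (3,4)='.' (+0 fires, +1 burnt)
  fire out at step 7

2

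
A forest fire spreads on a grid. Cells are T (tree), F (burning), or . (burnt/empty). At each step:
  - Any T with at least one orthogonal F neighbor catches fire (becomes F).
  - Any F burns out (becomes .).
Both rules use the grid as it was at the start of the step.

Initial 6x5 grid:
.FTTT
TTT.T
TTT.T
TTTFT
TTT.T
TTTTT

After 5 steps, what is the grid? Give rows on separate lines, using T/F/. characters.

Step 1: 4 trees catch fire, 2 burn out
  ..FTT
  TFT.T
  TTT.T
  TTF.F
  TTT.T
  TTTTT
Step 2: 9 trees catch fire, 4 burn out
  ...FT
  F.F.T
  TFF.F
  TF...
  TTF.F
  TTTTT
Step 3: 7 trees catch fire, 9 burn out
  ....F
  ....F
  F....
  F....
  TF...
  TTFTF
Step 4: 3 trees catch fire, 7 burn out
  .....
  .....
  .....
  .....
  F....
  TF.F.
Step 5: 1 trees catch fire, 3 burn out
  .....
  .....
  .....
  .....
  .....
  F....

.....
.....
.....
.....
.....
F....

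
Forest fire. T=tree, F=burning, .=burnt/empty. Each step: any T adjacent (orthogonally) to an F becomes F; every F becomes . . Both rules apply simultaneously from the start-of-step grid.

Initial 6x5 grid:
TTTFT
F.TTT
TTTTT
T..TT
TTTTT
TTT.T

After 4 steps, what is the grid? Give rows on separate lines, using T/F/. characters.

Step 1: 5 trees catch fire, 2 burn out
  FTF.F
  ..TFT
  FTTTT
  T..TT
  TTTTT
  TTT.T
Step 2: 6 trees catch fire, 5 burn out
  .F...
  ..F.F
  .FTFT
  F..TT
  TTTTT
  TTT.T
Step 3: 4 trees catch fire, 6 burn out
  .....
  .....
  ..F.F
  ...FT
  FTTTT
  TTT.T
Step 4: 4 trees catch fire, 4 burn out
  .....
  .....
  .....
  ....F
  .FTFT
  FTT.T

.....
.....
.....
....F
.FTFT
FTT.T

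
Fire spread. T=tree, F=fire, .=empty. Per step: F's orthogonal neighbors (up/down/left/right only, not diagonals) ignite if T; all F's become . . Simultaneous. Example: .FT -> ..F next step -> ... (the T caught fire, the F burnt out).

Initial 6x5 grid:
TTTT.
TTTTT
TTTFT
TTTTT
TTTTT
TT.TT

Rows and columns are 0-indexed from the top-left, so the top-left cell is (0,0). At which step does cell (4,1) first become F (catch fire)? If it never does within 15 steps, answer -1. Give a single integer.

Step 1: cell (4,1)='T' (+4 fires, +1 burnt)
Step 2: cell (4,1)='T' (+7 fires, +4 burnt)
Step 3: cell (4,1)='T' (+7 fires, +7 burnt)
Step 4: cell (4,1)='F' (+5 fires, +7 burnt)
  -> target ignites at step 4
Step 5: cell (4,1)='.' (+3 fires, +5 burnt)
Step 6: cell (4,1)='.' (+1 fires, +3 burnt)
Step 7: cell (4,1)='.' (+0 fires, +1 burnt)
  fire out at step 7

4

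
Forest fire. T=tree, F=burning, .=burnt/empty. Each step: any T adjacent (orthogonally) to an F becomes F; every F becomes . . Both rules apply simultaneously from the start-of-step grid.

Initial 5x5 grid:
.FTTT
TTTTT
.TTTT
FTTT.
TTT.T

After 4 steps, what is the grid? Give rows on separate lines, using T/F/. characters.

Step 1: 4 trees catch fire, 2 burn out
  ..FTT
  TFTTT
  .TTTT
  .FTT.
  FTT.T
Step 2: 6 trees catch fire, 4 burn out
  ...FT
  F.FTT
  .FTTT
  ..FT.
  .FT.T
Step 3: 5 trees catch fire, 6 burn out
  ....F
  ...FT
  ..FTT
  ...F.
  ..F.T
Step 4: 2 trees catch fire, 5 burn out
  .....
  ....F
  ...FT
  .....
  ....T

.....
....F
...FT
.....
....T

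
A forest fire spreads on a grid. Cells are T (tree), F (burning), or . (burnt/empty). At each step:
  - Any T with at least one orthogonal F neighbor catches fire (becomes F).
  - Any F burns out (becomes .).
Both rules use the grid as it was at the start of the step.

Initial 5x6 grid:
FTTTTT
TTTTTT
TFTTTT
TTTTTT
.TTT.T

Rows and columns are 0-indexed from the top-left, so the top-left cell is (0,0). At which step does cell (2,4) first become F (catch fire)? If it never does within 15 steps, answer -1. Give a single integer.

Step 1: cell (2,4)='T' (+6 fires, +2 burnt)
Step 2: cell (2,4)='T' (+6 fires, +6 burnt)
Step 3: cell (2,4)='F' (+5 fires, +6 burnt)
  -> target ignites at step 3
Step 4: cell (2,4)='.' (+5 fires, +5 burnt)
Step 5: cell (2,4)='.' (+3 fires, +5 burnt)
Step 6: cell (2,4)='.' (+1 fires, +3 burnt)
Step 7: cell (2,4)='.' (+0 fires, +1 burnt)
  fire out at step 7

3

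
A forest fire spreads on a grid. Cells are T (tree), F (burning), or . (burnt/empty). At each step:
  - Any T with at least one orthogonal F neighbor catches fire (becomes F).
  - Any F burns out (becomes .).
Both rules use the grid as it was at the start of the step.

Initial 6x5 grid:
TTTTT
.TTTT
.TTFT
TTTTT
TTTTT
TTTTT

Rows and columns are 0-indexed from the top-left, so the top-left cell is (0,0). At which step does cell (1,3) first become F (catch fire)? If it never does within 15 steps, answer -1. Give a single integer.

Step 1: cell (1,3)='F' (+4 fires, +1 burnt)
  -> target ignites at step 1
Step 2: cell (1,3)='.' (+7 fires, +4 burnt)
Step 3: cell (1,3)='.' (+7 fires, +7 burnt)
Step 4: cell (1,3)='.' (+5 fires, +7 burnt)
Step 5: cell (1,3)='.' (+3 fires, +5 burnt)
Step 6: cell (1,3)='.' (+1 fires, +3 burnt)
Step 7: cell (1,3)='.' (+0 fires, +1 burnt)
  fire out at step 7

1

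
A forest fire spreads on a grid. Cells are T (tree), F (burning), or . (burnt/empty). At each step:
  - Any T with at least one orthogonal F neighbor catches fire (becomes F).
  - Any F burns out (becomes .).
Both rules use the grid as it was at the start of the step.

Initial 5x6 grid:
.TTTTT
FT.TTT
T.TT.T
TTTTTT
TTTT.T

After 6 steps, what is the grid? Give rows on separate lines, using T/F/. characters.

Step 1: 2 trees catch fire, 1 burn out
  .TTTTT
  .F.TTT
  F.TT.T
  TTTTTT
  TTTT.T
Step 2: 2 trees catch fire, 2 burn out
  .FTTTT
  ...TTT
  ..TT.T
  FTTTTT
  TTTT.T
Step 3: 3 trees catch fire, 2 burn out
  ..FTTT
  ...TTT
  ..TT.T
  .FTTTT
  FTTT.T
Step 4: 3 trees catch fire, 3 burn out
  ...FTT
  ...TTT
  ..TT.T
  ..FTTT
  .FTT.T
Step 5: 5 trees catch fire, 3 burn out
  ....FT
  ...FTT
  ..FT.T
  ...FTT
  ..FT.T
Step 6: 5 trees catch fire, 5 burn out
  .....F
  ....FT
  ...F.T
  ....FT
  ...F.T

.....F
....FT
...F.T
....FT
...F.T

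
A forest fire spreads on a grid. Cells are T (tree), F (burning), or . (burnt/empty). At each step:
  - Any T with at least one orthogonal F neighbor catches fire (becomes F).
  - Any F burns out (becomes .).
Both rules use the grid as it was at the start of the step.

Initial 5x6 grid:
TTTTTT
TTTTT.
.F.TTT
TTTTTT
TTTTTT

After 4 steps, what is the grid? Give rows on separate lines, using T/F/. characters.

Step 1: 2 trees catch fire, 1 burn out
  TTTTTT
  TFTTT.
  ...TTT
  TFTTTT
  TTTTTT
Step 2: 6 trees catch fire, 2 burn out
  TFTTTT
  F.FTT.
  ...TTT
  F.FTTT
  TFTTTT
Step 3: 6 trees catch fire, 6 burn out
  F.FTTT
  ...FT.
  ...TTT
  ...FTT
  F.FTTT
Step 4: 5 trees catch fire, 6 burn out
  ...FTT
  ....F.
  ...FTT
  ....FT
  ...FTT

...FTT
....F.
...FTT
....FT
...FTT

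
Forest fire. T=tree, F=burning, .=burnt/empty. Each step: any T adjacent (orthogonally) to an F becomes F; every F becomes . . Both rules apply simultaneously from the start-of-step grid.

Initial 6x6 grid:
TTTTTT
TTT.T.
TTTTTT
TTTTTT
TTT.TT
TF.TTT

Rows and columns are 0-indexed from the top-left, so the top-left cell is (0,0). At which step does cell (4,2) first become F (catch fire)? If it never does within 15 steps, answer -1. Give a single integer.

Step 1: cell (4,2)='T' (+2 fires, +1 burnt)
Step 2: cell (4,2)='F' (+3 fires, +2 burnt)
  -> target ignites at step 2
Step 3: cell (4,2)='.' (+3 fires, +3 burnt)
Step 4: cell (4,2)='.' (+4 fires, +3 burnt)
Step 5: cell (4,2)='.' (+5 fires, +4 burnt)
Step 6: cell (4,2)='.' (+5 fires, +5 burnt)
Step 7: cell (4,2)='.' (+5 fires, +5 burnt)
Step 8: cell (4,2)='.' (+3 fires, +5 burnt)
Step 9: cell (4,2)='.' (+1 fires, +3 burnt)
Step 10: cell (4,2)='.' (+0 fires, +1 burnt)
  fire out at step 10

2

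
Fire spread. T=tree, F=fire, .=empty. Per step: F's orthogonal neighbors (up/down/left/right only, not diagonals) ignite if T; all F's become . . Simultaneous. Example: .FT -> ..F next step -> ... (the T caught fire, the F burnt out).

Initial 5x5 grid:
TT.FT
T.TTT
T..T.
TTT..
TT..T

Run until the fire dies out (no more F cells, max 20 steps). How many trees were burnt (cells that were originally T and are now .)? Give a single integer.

Step 1: +2 fires, +1 burnt (F count now 2)
Step 2: +3 fires, +2 burnt (F count now 3)
Step 3: +0 fires, +3 burnt (F count now 0)
Fire out after step 3
Initially T: 15, now '.': 15
Total burnt (originally-T cells now '.'): 5

Answer: 5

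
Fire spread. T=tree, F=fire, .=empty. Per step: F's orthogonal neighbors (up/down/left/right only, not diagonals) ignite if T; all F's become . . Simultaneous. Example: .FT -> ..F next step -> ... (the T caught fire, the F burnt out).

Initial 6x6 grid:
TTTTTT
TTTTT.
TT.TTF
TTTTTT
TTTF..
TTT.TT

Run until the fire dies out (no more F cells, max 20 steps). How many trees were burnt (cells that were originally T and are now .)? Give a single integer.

Answer: 27

Derivation:
Step 1: +4 fires, +2 burnt (F count now 4)
Step 2: +6 fires, +4 burnt (F count now 6)
Step 3: +5 fires, +6 burnt (F count now 5)
Step 4: +6 fires, +5 burnt (F count now 6)
Step 5: +3 fires, +6 burnt (F count now 3)
Step 6: +2 fires, +3 burnt (F count now 2)
Step 7: +1 fires, +2 burnt (F count now 1)
Step 8: +0 fires, +1 burnt (F count now 0)
Fire out after step 8
Initially T: 29, now '.': 34
Total burnt (originally-T cells now '.'): 27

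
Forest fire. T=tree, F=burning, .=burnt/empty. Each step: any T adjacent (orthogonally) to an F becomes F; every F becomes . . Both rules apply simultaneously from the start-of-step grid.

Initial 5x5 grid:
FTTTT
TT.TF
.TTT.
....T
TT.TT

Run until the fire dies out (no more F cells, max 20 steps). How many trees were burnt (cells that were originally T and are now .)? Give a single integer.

Answer: 10

Derivation:
Step 1: +4 fires, +2 burnt (F count now 4)
Step 2: +4 fires, +4 burnt (F count now 4)
Step 3: +2 fires, +4 burnt (F count now 2)
Step 4: +0 fires, +2 burnt (F count now 0)
Fire out after step 4
Initially T: 15, now '.': 20
Total burnt (originally-T cells now '.'): 10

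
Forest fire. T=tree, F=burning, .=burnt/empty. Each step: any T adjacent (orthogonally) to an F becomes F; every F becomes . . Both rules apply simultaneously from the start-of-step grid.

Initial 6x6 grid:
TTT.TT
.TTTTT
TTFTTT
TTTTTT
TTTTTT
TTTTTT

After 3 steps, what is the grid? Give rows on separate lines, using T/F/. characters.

Step 1: 4 trees catch fire, 1 burn out
  TTT.TT
  .TFTTT
  TF.FTT
  TTFTTT
  TTTTTT
  TTTTTT
Step 2: 8 trees catch fire, 4 burn out
  TTF.TT
  .F.FTT
  F...FT
  TF.FTT
  TTFTTT
  TTTTTT
Step 3: 8 trees catch fire, 8 burn out
  TF..TT
  ....FT
  .....F
  F...FT
  TF.FTT
  TTFTTT

TF..TT
....FT
.....F
F...FT
TF.FTT
TTFTTT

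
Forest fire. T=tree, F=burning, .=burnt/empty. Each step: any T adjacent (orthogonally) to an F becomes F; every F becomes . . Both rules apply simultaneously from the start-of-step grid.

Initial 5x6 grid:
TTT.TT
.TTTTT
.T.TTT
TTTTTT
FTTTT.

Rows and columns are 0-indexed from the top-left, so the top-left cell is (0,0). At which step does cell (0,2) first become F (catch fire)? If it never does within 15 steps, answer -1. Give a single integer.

Step 1: cell (0,2)='T' (+2 fires, +1 burnt)
Step 2: cell (0,2)='T' (+2 fires, +2 burnt)
Step 3: cell (0,2)='T' (+3 fires, +2 burnt)
Step 4: cell (0,2)='T' (+3 fires, +3 burnt)
Step 5: cell (0,2)='T' (+4 fires, +3 burnt)
Step 6: cell (0,2)='F' (+5 fires, +4 burnt)
  -> target ignites at step 6
Step 7: cell (0,2)='.' (+2 fires, +5 burnt)
Step 8: cell (0,2)='.' (+2 fires, +2 burnt)
Step 9: cell (0,2)='.' (+1 fires, +2 burnt)
Step 10: cell (0,2)='.' (+0 fires, +1 burnt)
  fire out at step 10

6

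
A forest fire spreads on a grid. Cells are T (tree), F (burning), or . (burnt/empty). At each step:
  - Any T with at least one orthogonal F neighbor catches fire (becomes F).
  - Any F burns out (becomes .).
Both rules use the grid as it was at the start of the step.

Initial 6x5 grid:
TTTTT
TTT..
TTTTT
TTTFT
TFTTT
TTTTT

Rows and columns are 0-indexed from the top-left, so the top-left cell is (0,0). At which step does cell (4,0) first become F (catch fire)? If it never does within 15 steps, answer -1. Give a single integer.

Step 1: cell (4,0)='F' (+8 fires, +2 burnt)
  -> target ignites at step 1
Step 2: cell (4,0)='.' (+8 fires, +8 burnt)
Step 3: cell (4,0)='.' (+4 fires, +8 burnt)
Step 4: cell (4,0)='.' (+3 fires, +4 burnt)
Step 5: cell (4,0)='.' (+2 fires, +3 burnt)
Step 6: cell (4,0)='.' (+1 fires, +2 burnt)
Step 7: cell (4,0)='.' (+0 fires, +1 burnt)
  fire out at step 7

1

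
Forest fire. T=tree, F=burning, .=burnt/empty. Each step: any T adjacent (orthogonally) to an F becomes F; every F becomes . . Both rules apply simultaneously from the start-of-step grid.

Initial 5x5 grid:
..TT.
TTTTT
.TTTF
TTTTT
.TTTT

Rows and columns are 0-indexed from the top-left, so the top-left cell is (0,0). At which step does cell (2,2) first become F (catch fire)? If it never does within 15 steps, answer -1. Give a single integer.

Step 1: cell (2,2)='T' (+3 fires, +1 burnt)
Step 2: cell (2,2)='F' (+4 fires, +3 burnt)
  -> target ignites at step 2
Step 3: cell (2,2)='.' (+5 fires, +4 burnt)
Step 4: cell (2,2)='.' (+4 fires, +5 burnt)
Step 5: cell (2,2)='.' (+3 fires, +4 burnt)
Step 6: cell (2,2)='.' (+0 fires, +3 burnt)
  fire out at step 6

2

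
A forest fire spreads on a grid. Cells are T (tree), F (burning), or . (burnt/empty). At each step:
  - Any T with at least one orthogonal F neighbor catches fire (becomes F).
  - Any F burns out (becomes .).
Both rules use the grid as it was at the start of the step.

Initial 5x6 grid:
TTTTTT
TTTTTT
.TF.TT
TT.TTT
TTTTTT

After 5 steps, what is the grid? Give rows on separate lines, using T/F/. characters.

Step 1: 2 trees catch fire, 1 burn out
  TTTTTT
  TTFTTT
  .F..TT
  TT.TTT
  TTTTTT
Step 2: 4 trees catch fire, 2 burn out
  TTFTTT
  TF.FTT
  ....TT
  TF.TTT
  TTTTTT
Step 3: 6 trees catch fire, 4 burn out
  TF.FTT
  F...FT
  ....TT
  F..TTT
  TFTTTT
Step 4: 6 trees catch fire, 6 burn out
  F...FT
  .....F
  ....FT
  ...TTT
  F.FTTT
Step 5: 4 trees catch fire, 6 burn out
  .....F
  ......
  .....F
  ...TFT
  ...FTT

.....F
......
.....F
...TFT
...FTT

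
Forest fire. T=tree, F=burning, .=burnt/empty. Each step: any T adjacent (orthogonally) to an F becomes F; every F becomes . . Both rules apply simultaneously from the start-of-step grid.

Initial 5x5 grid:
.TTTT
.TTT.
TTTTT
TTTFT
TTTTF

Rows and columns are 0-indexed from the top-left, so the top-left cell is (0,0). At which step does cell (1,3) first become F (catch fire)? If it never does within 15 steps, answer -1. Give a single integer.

Step 1: cell (1,3)='T' (+4 fires, +2 burnt)
Step 2: cell (1,3)='F' (+5 fires, +4 burnt)
  -> target ignites at step 2
Step 3: cell (1,3)='.' (+5 fires, +5 burnt)
Step 4: cell (1,3)='.' (+5 fires, +5 burnt)
Step 5: cell (1,3)='.' (+1 fires, +5 burnt)
Step 6: cell (1,3)='.' (+0 fires, +1 burnt)
  fire out at step 6

2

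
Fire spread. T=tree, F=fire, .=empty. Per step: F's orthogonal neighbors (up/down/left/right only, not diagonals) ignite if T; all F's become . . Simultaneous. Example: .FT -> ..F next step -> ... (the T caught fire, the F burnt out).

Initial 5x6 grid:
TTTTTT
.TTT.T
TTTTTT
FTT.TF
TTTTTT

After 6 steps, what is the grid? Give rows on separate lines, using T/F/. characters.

Step 1: 6 trees catch fire, 2 burn out
  TTTTTT
  .TTT.T
  FTTTTF
  .FT.F.
  FTTTTF
Step 2: 6 trees catch fire, 6 burn out
  TTTTTT
  .TTT.F
  .FTTF.
  ..F...
  .FTTF.
Step 3: 6 trees catch fire, 6 burn out
  TTTTTF
  .FTT..
  ..FF..
  ......
  ..FF..
Step 4: 4 trees catch fire, 6 burn out
  TFTTF.
  ..FF..
  ......
  ......
  ......
Step 5: 3 trees catch fire, 4 burn out
  F.FF..
  ......
  ......
  ......
  ......
Step 6: 0 trees catch fire, 3 burn out
  ......
  ......
  ......
  ......
  ......

......
......
......
......
......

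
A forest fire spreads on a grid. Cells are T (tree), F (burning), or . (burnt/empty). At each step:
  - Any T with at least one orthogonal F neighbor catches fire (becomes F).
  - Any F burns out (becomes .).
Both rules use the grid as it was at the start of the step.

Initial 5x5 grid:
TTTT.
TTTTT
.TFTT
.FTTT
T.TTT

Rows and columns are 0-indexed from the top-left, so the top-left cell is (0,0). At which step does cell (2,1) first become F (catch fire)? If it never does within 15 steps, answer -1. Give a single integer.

Step 1: cell (2,1)='F' (+4 fires, +2 burnt)
  -> target ignites at step 1
Step 2: cell (2,1)='.' (+6 fires, +4 burnt)
Step 3: cell (2,1)='.' (+6 fires, +6 burnt)
Step 4: cell (2,1)='.' (+2 fires, +6 burnt)
Step 5: cell (2,1)='.' (+0 fires, +2 burnt)
  fire out at step 5

1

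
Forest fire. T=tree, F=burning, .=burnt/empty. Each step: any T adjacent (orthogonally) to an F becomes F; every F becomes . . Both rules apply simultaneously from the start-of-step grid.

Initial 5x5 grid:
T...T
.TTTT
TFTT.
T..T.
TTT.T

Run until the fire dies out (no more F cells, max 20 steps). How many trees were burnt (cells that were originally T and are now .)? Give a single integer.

Answer: 13

Derivation:
Step 1: +3 fires, +1 burnt (F count now 3)
Step 2: +3 fires, +3 burnt (F count now 3)
Step 3: +3 fires, +3 burnt (F count now 3)
Step 4: +2 fires, +3 burnt (F count now 2)
Step 5: +2 fires, +2 burnt (F count now 2)
Step 6: +0 fires, +2 burnt (F count now 0)
Fire out after step 6
Initially T: 15, now '.': 23
Total burnt (originally-T cells now '.'): 13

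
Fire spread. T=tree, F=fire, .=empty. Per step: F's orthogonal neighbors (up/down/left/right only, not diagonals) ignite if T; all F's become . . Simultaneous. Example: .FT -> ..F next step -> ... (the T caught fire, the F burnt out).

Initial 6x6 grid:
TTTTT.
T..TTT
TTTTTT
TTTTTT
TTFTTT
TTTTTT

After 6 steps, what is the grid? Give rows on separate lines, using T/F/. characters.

Step 1: 4 trees catch fire, 1 burn out
  TTTTT.
  T..TTT
  TTTTTT
  TTFTTT
  TF.FTT
  TTFTTT
Step 2: 7 trees catch fire, 4 burn out
  TTTTT.
  T..TTT
  TTFTTT
  TF.FTT
  F...FT
  TF.FTT
Step 3: 7 trees catch fire, 7 burn out
  TTTTT.
  T..TTT
  TF.FTT
  F...FT
  .....F
  F...FT
Step 4: 5 trees catch fire, 7 burn out
  TTTTT.
  T..FTT
  F...FT
  .....F
  ......
  .....F
Step 5: 4 trees catch fire, 5 burn out
  TTTFT.
  F...FT
  .....F
  ......
  ......
  ......
Step 6: 4 trees catch fire, 4 burn out
  FTF.F.
  .....F
  ......
  ......
  ......
  ......

FTF.F.
.....F
......
......
......
......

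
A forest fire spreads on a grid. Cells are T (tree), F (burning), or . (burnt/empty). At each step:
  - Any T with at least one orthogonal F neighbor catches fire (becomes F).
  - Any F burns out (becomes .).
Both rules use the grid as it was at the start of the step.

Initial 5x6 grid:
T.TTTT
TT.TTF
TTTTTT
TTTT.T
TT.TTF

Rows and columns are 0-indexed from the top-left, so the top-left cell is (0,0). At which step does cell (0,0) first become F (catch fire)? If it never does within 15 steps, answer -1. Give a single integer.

Step 1: cell (0,0)='T' (+5 fires, +2 burnt)
Step 2: cell (0,0)='T' (+4 fires, +5 burnt)
Step 3: cell (0,0)='T' (+3 fires, +4 burnt)
Step 4: cell (0,0)='T' (+3 fires, +3 burnt)
Step 5: cell (0,0)='T' (+2 fires, +3 burnt)
Step 6: cell (0,0)='T' (+4 fires, +2 burnt)
Step 7: cell (0,0)='T' (+2 fires, +4 burnt)
Step 8: cell (0,0)='F' (+1 fires, +2 burnt)
  -> target ignites at step 8
Step 9: cell (0,0)='.' (+0 fires, +1 burnt)
  fire out at step 9

8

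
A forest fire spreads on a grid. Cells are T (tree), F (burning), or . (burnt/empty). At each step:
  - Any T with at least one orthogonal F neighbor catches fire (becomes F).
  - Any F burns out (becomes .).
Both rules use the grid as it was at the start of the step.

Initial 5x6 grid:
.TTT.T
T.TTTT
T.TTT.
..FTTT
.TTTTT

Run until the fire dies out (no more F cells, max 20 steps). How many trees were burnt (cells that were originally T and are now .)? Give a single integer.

Step 1: +3 fires, +1 burnt (F count now 3)
Step 2: +5 fires, +3 burnt (F count now 5)
Step 3: +5 fires, +5 burnt (F count now 5)
Step 4: +4 fires, +5 burnt (F count now 4)
Step 5: +1 fires, +4 burnt (F count now 1)
Step 6: +1 fires, +1 burnt (F count now 1)
Step 7: +0 fires, +1 burnt (F count now 0)
Fire out after step 7
Initially T: 21, now '.': 28
Total burnt (originally-T cells now '.'): 19

Answer: 19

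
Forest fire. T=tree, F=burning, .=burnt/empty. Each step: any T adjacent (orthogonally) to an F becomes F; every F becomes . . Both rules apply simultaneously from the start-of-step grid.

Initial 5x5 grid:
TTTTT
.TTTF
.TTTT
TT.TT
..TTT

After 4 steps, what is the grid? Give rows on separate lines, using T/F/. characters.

Step 1: 3 trees catch fire, 1 burn out
  TTTTF
  .TTF.
  .TTTF
  TT.TT
  ..TTT
Step 2: 4 trees catch fire, 3 burn out
  TTTF.
  .TF..
  .TTF.
  TT.TF
  ..TTT
Step 3: 5 trees catch fire, 4 burn out
  TTF..
  .F...
  .TF..
  TT.F.
  ..TTF
Step 4: 3 trees catch fire, 5 burn out
  TF...
  .....
  .F...
  TT...
  ..TF.

TF...
.....
.F...
TT...
..TF.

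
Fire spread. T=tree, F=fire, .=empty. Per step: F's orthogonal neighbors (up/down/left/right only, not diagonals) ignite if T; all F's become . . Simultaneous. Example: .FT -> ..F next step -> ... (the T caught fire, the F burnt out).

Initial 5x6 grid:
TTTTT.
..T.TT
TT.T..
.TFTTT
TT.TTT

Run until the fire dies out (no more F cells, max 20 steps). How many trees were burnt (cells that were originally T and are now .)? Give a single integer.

Step 1: +2 fires, +1 burnt (F count now 2)
Step 2: +5 fires, +2 burnt (F count now 5)
Step 3: +4 fires, +5 burnt (F count now 4)
Step 4: +1 fires, +4 burnt (F count now 1)
Step 5: +0 fires, +1 burnt (F count now 0)
Fire out after step 5
Initially T: 20, now '.': 22
Total burnt (originally-T cells now '.'): 12

Answer: 12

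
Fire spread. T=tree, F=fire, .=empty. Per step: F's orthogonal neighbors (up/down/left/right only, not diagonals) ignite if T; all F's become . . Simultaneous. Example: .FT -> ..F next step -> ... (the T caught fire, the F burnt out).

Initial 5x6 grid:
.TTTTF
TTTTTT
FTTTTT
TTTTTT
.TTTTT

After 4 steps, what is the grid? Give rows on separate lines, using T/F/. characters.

Step 1: 5 trees catch fire, 2 burn out
  .TTTF.
  FTTTTF
  .FTTTT
  FTTTTT
  .TTTTT
Step 2: 6 trees catch fire, 5 burn out
  .TTF..
  .FTTF.
  ..FTTF
  .FTTTT
  .TTTTT
Step 3: 9 trees catch fire, 6 burn out
  .FF...
  ..FF..
  ...FF.
  ..FTTF
  .FTTTT
Step 4: 4 trees catch fire, 9 burn out
  ......
  ......
  ......
  ...FF.
  ..FTTF

......
......
......
...FF.
..FTTF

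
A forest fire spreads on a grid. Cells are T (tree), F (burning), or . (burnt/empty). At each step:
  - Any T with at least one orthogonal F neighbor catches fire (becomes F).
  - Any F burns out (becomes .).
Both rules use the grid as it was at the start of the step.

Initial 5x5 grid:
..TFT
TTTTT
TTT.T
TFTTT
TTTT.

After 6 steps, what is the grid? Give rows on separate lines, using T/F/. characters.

Step 1: 7 trees catch fire, 2 burn out
  ..F.F
  TTTFT
  TFT.T
  F.FTT
  TFTT.
Step 2: 8 trees catch fire, 7 burn out
  .....
  TFF.F
  F.F.T
  ...FT
  F.FT.
Step 3: 4 trees catch fire, 8 burn out
  .....
  F....
  ....F
  ....F
  ...F.
Step 4: 0 trees catch fire, 4 burn out
  .....
  .....
  .....
  .....
  .....
Step 5: 0 trees catch fire, 0 burn out
  .....
  .....
  .....
  .....
  .....
Step 6: 0 trees catch fire, 0 burn out
  .....
  .....
  .....
  .....
  .....

.....
.....
.....
.....
.....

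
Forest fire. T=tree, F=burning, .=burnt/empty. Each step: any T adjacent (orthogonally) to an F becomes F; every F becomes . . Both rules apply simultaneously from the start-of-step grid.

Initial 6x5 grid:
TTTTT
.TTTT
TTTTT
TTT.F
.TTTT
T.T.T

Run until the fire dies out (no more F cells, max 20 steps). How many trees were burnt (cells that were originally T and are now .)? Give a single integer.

Step 1: +2 fires, +1 burnt (F count now 2)
Step 2: +4 fires, +2 burnt (F count now 4)
Step 3: +4 fires, +4 burnt (F count now 4)
Step 4: +6 fires, +4 burnt (F count now 6)
Step 5: +4 fires, +6 burnt (F count now 4)
Step 6: +2 fires, +4 burnt (F count now 2)
Step 7: +1 fires, +2 burnt (F count now 1)
Step 8: +0 fires, +1 burnt (F count now 0)
Fire out after step 8
Initially T: 24, now '.': 29
Total burnt (originally-T cells now '.'): 23

Answer: 23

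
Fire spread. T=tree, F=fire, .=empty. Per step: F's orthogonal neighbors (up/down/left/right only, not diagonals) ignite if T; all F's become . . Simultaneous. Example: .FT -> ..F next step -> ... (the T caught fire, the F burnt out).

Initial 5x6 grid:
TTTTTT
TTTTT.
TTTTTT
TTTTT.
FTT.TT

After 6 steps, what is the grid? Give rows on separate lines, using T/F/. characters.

Step 1: 2 trees catch fire, 1 burn out
  TTTTTT
  TTTTT.
  TTTTTT
  FTTTT.
  .FT.TT
Step 2: 3 trees catch fire, 2 burn out
  TTTTTT
  TTTTT.
  FTTTTT
  .FTTT.
  ..F.TT
Step 3: 3 trees catch fire, 3 burn out
  TTTTTT
  FTTTT.
  .FTTTT
  ..FTT.
  ....TT
Step 4: 4 trees catch fire, 3 burn out
  FTTTTT
  .FTTT.
  ..FTTT
  ...FT.
  ....TT
Step 5: 4 trees catch fire, 4 burn out
  .FTTTT
  ..FTT.
  ...FTT
  ....F.
  ....TT
Step 6: 4 trees catch fire, 4 burn out
  ..FTTT
  ...FT.
  ....FT
  ......
  ....FT

..FTTT
...FT.
....FT
......
....FT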